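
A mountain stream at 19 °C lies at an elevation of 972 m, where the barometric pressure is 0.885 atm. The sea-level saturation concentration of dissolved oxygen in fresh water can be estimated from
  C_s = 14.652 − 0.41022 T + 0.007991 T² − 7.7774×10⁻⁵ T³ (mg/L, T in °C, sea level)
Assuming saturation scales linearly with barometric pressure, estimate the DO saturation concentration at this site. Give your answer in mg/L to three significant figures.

C_s ≈ 8.15 mg/L

At sea level: C_s = 14.652 − 0.41022×19 + 0.007991×19² − 7.7774×10⁻⁵×19³ = 9.209 mg/L.
Pressure correction: C_s' = 9.209 × 0.885 = 8.150 mg/L.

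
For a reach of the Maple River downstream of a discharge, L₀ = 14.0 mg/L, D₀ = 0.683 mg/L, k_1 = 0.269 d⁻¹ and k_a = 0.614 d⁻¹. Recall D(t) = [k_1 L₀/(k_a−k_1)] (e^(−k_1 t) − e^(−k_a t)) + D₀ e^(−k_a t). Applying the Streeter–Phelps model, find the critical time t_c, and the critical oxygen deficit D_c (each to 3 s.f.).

t_c = [1/(k_a−k_1)] ln[(k_a/k_1)(1 − D₀(k_a−k_1)/(k_1 L₀))]
= [1/(0.614−0.269)] ln[(0.614/0.269)(1 − 0.683×0.3450/(0.269×14.0))]
= (1/0.3450) ln[2.283 × 0.9374] = 2.899 × ln(2.140) = 2.899 × 0.7607 = 2.205 d.
D_c = (k_1/k_a) L₀ e^(−k_1 t_c) = (0.269/0.614) × 14.0 × e^(−0.269×2.205) = 0.4381 × 14.0 × 0.5526 = 3.389 mg/L.

t_c ≈ 2.20 d; D_c ≈ 3.39 mg/L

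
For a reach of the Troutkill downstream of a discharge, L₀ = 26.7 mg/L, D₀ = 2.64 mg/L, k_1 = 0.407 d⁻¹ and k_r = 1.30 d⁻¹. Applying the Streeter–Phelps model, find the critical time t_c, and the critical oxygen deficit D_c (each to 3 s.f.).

At the critical point dD/dt = 0, so k_1 L₀ e^(−k_1 t) = k_r D. Substituting D(t) from the Streeter–Phelps equation and solving for t gives
t_c = ln[(k_r/k_1)(1 − D₀(k_r−k_1)/(k_1 L₀))] / (k_r−k_1).
Here k_r−k_1 = 0.8930 d⁻¹ and 1 − D₀(k_r−k_1)/(k_1 L₀) = 1 − 2.64×0.8930/(0.407×26.7) = 0.7831, so
t_c = ln(3.194 × 0.7831) / 0.8930 = 0.9168 / 0.8930 = 1.027 d.
L(t_c) = L₀ e^(−k_1 t_c) = 26.7 × 0.6585 = 17.58 mg/L, and at the critical point k_r D_c = k_1 L, so D_c = (0.407/1.30) × 17.58 = 5.504 mg/L.

t_c ≈ 1.03 d; D_c ≈ 5.50 mg/L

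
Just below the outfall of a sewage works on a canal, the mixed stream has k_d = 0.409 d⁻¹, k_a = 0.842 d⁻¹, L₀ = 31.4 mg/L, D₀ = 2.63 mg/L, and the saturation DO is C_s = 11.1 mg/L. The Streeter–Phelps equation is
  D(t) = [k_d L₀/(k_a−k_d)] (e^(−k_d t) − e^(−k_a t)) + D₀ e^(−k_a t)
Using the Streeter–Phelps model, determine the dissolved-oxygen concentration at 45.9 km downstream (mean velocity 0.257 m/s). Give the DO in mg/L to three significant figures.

Travel time t = x/v = 45.9 km / (0.257 m/s) = 45900 m / 0.257 m/s = 178600 s = 2.067 d.
k_d L₀/(k_a−k_d) = 0.409×31.4/(0.842−0.409) = 12.84/0.4330 = 29.66 mg/L.
e^(−k_d t) = e^(−0.409×2.067) = 0.4294; e^(−k_a t) = e^(−0.842×2.067) = 0.1754.
D = 29.66 × (0.4294 − 0.1754) + 2.63 × 0.1754 = 7.532 + 0.4614 = 7.993 mg/L.
DO = C_s − D = 11.1 − 7.993 = 3.107 mg/L.

DO ≈ 3.11 mg/L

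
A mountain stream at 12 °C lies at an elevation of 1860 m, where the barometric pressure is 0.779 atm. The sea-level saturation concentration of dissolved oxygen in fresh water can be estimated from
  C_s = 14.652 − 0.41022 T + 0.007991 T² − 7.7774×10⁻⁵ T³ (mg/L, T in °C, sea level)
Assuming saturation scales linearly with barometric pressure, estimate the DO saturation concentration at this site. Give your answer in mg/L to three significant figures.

C_s ≈ 8.37 mg/L

At sea level: C_s = 14.652 − 0.41022×12 + 0.007991×12² − 7.7774×10⁻⁵×12³ = 10.75 mg/L.
Pressure correction: C_s' = 10.75 × 0.779 = 8.371 mg/L.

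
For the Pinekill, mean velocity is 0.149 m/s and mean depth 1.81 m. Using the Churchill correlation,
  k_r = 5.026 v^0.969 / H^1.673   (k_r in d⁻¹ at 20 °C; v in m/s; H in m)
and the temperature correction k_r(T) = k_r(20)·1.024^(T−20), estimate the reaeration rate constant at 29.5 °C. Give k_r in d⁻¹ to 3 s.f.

k_r ≈ 0.369 d⁻¹

k_r(20) = 5.026 × 0.149^0.969 / 1.81^1.673 = 5.026 × 0.1581 / 2.698 = 0.2944 d⁻¹.
k_r(29.5) = 0.2944 × 1.024^(29.5−20) = 0.2944 × 1.253 = 0.3688 d⁻¹.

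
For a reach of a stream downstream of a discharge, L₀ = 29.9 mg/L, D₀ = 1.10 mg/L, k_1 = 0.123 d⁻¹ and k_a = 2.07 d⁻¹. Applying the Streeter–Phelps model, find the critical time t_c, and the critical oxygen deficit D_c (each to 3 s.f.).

t_c ≈ 1.00 d; D_c ≈ 1.57 mg/L

With k_a/k_1 = 16.83 and 1 − D₀(k_a−k_1)/(k_1 L₀) = 0.4177,
t_c = ln(16.83 × 0.4177) / (2.07 − 0.123) = ln(7.029) / 1.947 = 1.950/1.947 = 1.002 d.
D_c = (k_1/k_a) L₀ e^(−k_1 t_c) = (0.123/2.07) × 29.9 × e^(−0.123×1.002) = 0.05942 × 29.9 × 0.8841 = 1.571 mg/L.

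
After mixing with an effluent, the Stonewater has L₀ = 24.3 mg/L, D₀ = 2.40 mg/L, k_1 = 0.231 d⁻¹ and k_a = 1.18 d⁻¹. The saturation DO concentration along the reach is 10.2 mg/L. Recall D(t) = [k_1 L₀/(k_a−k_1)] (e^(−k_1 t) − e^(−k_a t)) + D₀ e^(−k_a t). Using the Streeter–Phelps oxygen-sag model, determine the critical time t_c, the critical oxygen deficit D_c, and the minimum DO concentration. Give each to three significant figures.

t_c ≈ 1.17 d; D_c ≈ 3.63 mg/L; min DO ≈ 6.57 mg/L

With k_a/k_1 = 5.108 and 1 − D₀(k_a−k_1)/(k_1 L₀) = 0.5942,
t_c = ln(5.108 × 0.5942) / (1.18 − 0.231) = ln(3.036) / 0.9490 = 1.110/0.9490 = 1.170 d.
L(t_c) = L₀ e^(−k_1 t_c) = 24.3 × 0.7632 = 18.54 mg/L, and at the critical point k_a D_c = k_1 L, so D_c = (0.231/1.18) × 18.54 = 3.630 mg/L.
Minimum DO = C_s − D_c = 10.2 − 3.630 = 6.570 mg/L.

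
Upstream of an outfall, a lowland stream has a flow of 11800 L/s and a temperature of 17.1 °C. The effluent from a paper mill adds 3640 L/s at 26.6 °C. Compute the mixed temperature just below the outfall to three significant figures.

19.3 °C

Flow-weighted mixing: C = (Q_r C_r + Q_w C_w)/(Q_r + Q_w)
= (11800×17.1 + 3640×26.6)/(11800 + 3640) = 298600/15440 = 19.34 °C.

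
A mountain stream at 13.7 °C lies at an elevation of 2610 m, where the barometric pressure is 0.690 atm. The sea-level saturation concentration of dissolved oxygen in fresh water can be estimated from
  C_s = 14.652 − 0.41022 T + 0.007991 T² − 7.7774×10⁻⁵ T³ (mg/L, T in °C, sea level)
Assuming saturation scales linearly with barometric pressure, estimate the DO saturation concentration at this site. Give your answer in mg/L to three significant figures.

C_s ≈ 7.13 mg/L

At sea level: C_s = 14.652 − 0.41022×13.7 + 0.007991×13.7² − 7.7774×10⁻⁵×13.7³ = 10.33 mg/L.
Pressure correction: C_s' = 10.33 × 0.690 = 7.129 mg/L.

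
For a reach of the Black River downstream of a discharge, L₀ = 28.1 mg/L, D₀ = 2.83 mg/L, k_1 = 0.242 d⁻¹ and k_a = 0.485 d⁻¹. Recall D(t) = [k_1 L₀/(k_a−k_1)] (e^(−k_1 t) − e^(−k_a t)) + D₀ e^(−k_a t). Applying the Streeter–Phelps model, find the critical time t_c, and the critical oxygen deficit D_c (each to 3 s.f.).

t_c ≈ 2.42 d; D_c ≈ 7.80 mg/L

At the critical point dD/dt = 0, so k_1 L₀ e^(−k_1 t) = k_a D. Substituting D(t) from the Streeter–Phelps equation and solving for t gives
t_c = ln[(k_a/k_1)(1 − D₀(k_a−k_1)/(k_1 L₀))] / (k_a−k_1).
Here k_a−k_1 = 0.2430 d⁻¹ and 1 − D₀(k_a−k_1)/(k_1 L₀) = 1 − 2.83×0.2430/(0.242×28.1) = 0.8989, so
t_c = ln(2.004 × 0.8989) / 0.2430 = 0.5886 / 0.2430 = 2.422 d.
L(t_c) = L₀ e^(−k_1 t_c) = 28.1 × 0.5565 = 15.64 mg/L, and at the critical point k_a D_c = k_1 L, so D_c = (0.242/0.485) × 15.64 = 7.802 mg/L.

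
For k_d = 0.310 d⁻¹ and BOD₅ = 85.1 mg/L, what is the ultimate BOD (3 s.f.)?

BOD₅ = L₀(1 − e^(−5k_d)) ⇒ L₀ = BOD₅ / (1 − e^(−5×0.310))
= 85.1 / (1 − 0.2122) = 85.1 / 0.7878 = 108.0 mg/L.

L₀ ≈ 108 mg/L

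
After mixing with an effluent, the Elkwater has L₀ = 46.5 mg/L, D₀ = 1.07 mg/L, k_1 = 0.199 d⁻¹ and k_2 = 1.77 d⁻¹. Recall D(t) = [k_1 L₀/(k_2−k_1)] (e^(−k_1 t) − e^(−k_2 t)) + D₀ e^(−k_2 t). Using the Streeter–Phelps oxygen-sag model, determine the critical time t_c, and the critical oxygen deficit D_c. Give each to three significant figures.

t_c ≈ 1.26 d; D_c ≈ 4.07 mg/L

With k_2/k_1 = 8.894 and 1 − D₀(k_2−k_1)/(k_1 L₀) = 0.8183,
t_c = ln(8.894 × 0.8183) / (1.77 − 0.199) = ln(7.279) / 1.571 = 1.985/1.571 = 1.263 d.
L(t_c) = L₀ e^(−k_1 t_c) = 46.5 × 0.7777 = 36.16 mg/L, and at the critical point k_2 D_c = k_1 L, so D_c = (0.199/1.77) × 36.16 = 4.066 mg/L.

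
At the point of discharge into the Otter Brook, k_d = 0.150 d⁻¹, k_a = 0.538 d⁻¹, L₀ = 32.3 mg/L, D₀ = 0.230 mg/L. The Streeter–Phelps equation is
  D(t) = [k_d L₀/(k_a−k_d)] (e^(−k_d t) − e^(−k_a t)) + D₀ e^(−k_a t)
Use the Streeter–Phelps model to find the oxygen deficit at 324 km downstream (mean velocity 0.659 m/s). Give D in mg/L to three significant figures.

D ≈ 4.74 mg/L

Travel time t = x/v = 324 km / (0.659 m/s) = 324000 m / 0.659 m/s = 491700 s = 5.690 d.
k_d L₀/(k_a−k_d) = 0.150×32.3/(0.538−0.150) = 4.845/0.3880 = 12.49 mg/L.
e^(−k_d t) = e^(−0.150×5.690) = 0.4259; e^(−k_a t) = e^(−0.538×5.690) = 0.04682.
D = 12.49 × (0.4259 − 0.04682) + 0.230 × 0.04682 = 4.734 + 0.01077 = 4.744 mg/L.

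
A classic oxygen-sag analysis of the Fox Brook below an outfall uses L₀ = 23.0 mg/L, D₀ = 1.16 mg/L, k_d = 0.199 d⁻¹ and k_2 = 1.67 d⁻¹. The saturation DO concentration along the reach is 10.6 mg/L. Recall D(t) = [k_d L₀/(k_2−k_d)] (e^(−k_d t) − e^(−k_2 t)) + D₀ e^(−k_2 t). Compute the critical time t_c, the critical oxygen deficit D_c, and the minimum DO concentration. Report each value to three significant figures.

t_c ≈ 1.13 d; D_c ≈ 2.19 mg/L; min DO ≈ 8.41 mg/L

At the critical point dD/dt = 0, so k_d L₀ e^(−k_d t) = k_2 D. Substituting D(t) from the Streeter–Phelps equation and solving for t gives
t_c = ln[(k_2/k_d)(1 − D₀(k_2−k_d)/(k_d L₀))] / (k_2−k_d).
Here k_2−k_d = 1.471 d⁻¹ and 1 − D₀(k_2−k_d)/(k_d L₀) = 1 − 1.16×1.471/(0.199×23.0) = 0.6272, so
t_c = ln(8.392 × 0.6272) / 1.471 = 1.661 / 1.471 = 1.129 d.
D_c = (k_d/k_2) L₀ e^(−k_d t_c) = (0.199/1.67) × 23.0 × e^(−0.199×1.129) = 0.1192 × 23.0 × 0.7988 = 2.189 mg/L.
Minimum DO = C_s − D_c = 10.6 − 2.189 = 8.411 mg/L.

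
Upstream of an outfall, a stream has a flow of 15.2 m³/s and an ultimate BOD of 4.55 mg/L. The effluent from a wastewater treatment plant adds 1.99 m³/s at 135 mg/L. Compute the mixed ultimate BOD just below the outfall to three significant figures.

19.7 mg/L

Flow-weighted mixing: C = (Q_r C_r + Q_w C_w)/(Q_r + Q_w)
= (15.2×4.55 + 1.99×135)/(15.2 + 1.99) = 337.8/17.19 = 19.65 mg/L.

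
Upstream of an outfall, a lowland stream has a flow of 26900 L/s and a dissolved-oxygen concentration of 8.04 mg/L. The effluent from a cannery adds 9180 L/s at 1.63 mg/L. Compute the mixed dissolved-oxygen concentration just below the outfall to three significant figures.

6.41 mg/L

Flow-weighted mixing: C = (Q_r C_r + Q_w C_w)/(Q_r + Q_w)
= (26900×8.04 + 9180×1.63)/(26900 + 9180) = 231200/36080 = 6.409 mg/L.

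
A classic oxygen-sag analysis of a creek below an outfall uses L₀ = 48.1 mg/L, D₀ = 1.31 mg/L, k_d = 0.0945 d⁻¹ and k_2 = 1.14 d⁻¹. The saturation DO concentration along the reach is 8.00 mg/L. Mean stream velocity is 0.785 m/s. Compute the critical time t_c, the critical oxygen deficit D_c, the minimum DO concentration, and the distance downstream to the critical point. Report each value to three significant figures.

With k_2/k_d = 12.06 and 1 − D₀(k_2−k_d)/(k_d L₀) = 0.6987,
t_c = ln(12.06 × 0.6987) / (1.14 − 0.0945) = ln(8.429) / 1.045 = 2.132/1.045 = 2.039 d.
D_c = (k_d/k_2) L₀ e^(−k_d t_c) = (0.0945/1.14) × 48.1 × e^(−0.0945×2.039) = 0.08289 × 48.1 × 0.8248 = 3.288 mg/L.
Minimum DO = C_s − D_c = 8.00 − 3.288 = 4.712 mg/L.
x_c = v t_c = 0.785 m/s × 2.039 d × 86400 s/d = 138300 m ≈ 138 km.

t_c ≈ 2.04 d; D_c ≈ 3.29 mg/L; min DO ≈ 4.71 mg/L; x_c ≈ 138 km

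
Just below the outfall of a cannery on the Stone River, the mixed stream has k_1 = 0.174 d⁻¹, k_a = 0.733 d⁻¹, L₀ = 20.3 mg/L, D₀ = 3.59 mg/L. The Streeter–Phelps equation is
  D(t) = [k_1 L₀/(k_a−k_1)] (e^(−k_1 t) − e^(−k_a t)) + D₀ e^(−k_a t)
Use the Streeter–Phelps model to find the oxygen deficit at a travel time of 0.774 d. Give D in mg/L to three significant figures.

k_1 L₀/(k_a−k_1) = 0.174×20.3/(0.733−0.174) = 3.532/0.5590 = 6.319 mg/L.
e^(−k_1 t) = e^(−0.174×0.7740) = 0.8740; e^(−k_a t) = e^(−0.733×0.7740) = 0.5670.
D = 6.319 × (0.8740 − 0.5670) + 3.59 × 0.5670 = 1.940 + 2.036 = 3.975 mg/L.

D ≈ 3.98 mg/L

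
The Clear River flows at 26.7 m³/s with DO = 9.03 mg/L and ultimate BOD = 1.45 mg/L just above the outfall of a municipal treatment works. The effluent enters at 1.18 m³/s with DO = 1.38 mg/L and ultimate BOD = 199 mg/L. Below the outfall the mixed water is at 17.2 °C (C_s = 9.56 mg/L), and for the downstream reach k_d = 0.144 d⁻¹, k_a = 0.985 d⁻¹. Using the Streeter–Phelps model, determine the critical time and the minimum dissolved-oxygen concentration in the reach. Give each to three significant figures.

t_c ≈ 1.44 d; minimum DO ≈ 8.39 mg/L

Mixed DO = (26.7×9.03 + 1.18×1.38)/(26.7+1.18) = 242.7/27.88 = 8.706 mg/L.
Mixed L₀ = (26.7×1.45 + 1.18×199)/(27.88) = 273.5/27.88 = 9.811 mg/L.
Initial deficit D₀ = C_s − DO₀ = 9.56 − 8.706 = 0.8538 mg/L.
t_c = (1/0.8410) ln[(0.985/0.144)(1 − 0.8538×0.8410/(0.144×9.811))] = 1.189 × ln(3.364) = 1.442 d.
D_c = (0.144/0.985) × 9.811 × e^(−0.144×1.442) = 0.1462 × 9.811 × 0.8124 = 1.165 mg/L.
Minimum DO = 9.56 − 1.165 = 8.395 mg/L.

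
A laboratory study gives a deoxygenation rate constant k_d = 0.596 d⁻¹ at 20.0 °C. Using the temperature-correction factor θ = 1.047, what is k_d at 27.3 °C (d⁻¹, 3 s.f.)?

k_d ≈ 0.833 d⁻¹

k_d(T₂) = k_d(T₁) · θ^(T₂−T₁) = 0.596 × 1.047^(27.3−20.0)
= 0.596 × 1.047^7.30 = 0.596 × 1.398 = 0.8334 d⁻¹.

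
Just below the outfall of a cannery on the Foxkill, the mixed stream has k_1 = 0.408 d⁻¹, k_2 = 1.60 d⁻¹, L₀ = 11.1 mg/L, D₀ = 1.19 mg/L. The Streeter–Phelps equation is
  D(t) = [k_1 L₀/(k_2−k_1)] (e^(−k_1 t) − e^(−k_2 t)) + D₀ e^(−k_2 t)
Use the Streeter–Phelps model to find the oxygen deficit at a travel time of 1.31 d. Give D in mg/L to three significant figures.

k_1 L₀/(k_2−k_1) = 0.408×11.1/(1.60−0.408) = 4.529/1.192 = 3.799 mg/L.
e^(−k_1 t) = e^(−0.408×1.310) = 0.5860; e^(−k_2 t) = e^(−1.60×1.310) = 0.1229.
D = 3.799 × (0.5860 − 0.1229) + 1.19 × 0.1229 = 1.759 + 0.1463 = 1.905 mg/L.

D ≈ 1.91 mg/L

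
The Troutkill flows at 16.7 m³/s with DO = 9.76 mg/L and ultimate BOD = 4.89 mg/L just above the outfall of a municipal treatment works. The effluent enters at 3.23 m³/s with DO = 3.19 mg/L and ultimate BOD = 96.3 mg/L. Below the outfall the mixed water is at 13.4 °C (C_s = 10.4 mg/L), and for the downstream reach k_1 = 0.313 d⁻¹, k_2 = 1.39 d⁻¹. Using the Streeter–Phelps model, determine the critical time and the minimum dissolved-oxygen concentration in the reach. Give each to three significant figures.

t_c ≈ 1.06 d; minimum DO ≈ 7.21 mg/L

Mixed DO = (16.7×9.76 + 3.23×3.19)/(16.7+3.23) = 173.3/19.93 = 8.695 mg/L.
Mixed L₀ = (16.7×4.89 + 3.23×96.3)/(19.93) = 392.7/19.93 = 19.70 mg/L.
Initial deficit D₀ = C_s − DO₀ = 10.4 − 8.695 = 1.705 mg/L.
t_c = (1/1.077) ln[(1.39/0.313)(1 − 1.705×1.077/(0.313×19.70))] = 0.9285 × ln(3.119) = 1.056 d.
D_c = (0.313/1.39) × 19.70 × e^(−0.313×1.056) = 0.2252 × 19.70 × 0.7185 = 3.188 mg/L.
Minimum DO = 10.4 − 3.188 = 7.212 mg/L.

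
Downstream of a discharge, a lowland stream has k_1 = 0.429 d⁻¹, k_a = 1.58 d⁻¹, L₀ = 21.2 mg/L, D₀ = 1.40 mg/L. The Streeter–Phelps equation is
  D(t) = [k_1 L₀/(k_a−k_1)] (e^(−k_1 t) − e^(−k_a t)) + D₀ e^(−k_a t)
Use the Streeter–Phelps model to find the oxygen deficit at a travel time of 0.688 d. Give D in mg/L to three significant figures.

k_1 L₀/(k_a−k_1) = 0.429×21.2/(1.58−0.429) = 9.095/1.151 = 7.902 mg/L.
e^(−k_1 t) = e^(−0.429×0.6880) = 0.7444; e^(−k_a t) = e^(−1.58×0.6880) = 0.3372.
D = 7.902 × (0.7444 − 0.3372) + 1.40 × 0.3372 = 3.218 + 0.4721 = 3.690 mg/L.

D ≈ 3.69 mg/L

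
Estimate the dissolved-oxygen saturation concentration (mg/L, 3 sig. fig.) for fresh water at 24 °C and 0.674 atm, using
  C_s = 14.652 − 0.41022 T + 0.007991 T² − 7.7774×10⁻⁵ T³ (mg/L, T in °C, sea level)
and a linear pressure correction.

At sea level: C_s = 14.652 − 0.41022×24 + 0.007991×24² − 7.7774×10⁻⁵×24³ = 8.334 mg/L.
Pressure correction: C_s' = 8.334 × 0.674 = 5.617 mg/L.

C_s ≈ 5.62 mg/L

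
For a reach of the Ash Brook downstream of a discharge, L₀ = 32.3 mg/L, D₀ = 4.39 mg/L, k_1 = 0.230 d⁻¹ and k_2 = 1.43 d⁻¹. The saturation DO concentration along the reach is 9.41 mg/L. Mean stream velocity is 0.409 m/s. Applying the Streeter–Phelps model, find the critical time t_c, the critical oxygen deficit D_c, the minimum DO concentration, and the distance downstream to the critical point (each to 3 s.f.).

At the critical point dD/dt = 0, so k_1 L₀ e^(−k_1 t) = k_2 D. Substituting D(t) from the Streeter–Phelps equation and solving for t gives
t_c = ln[(k_2/k_1)(1 − D₀(k_2−k_1)/(k_1 L₀))] / (k_2−k_1).
Here k_2−k_1 = 1.200 d⁻¹ and 1 − D₀(k_2−k_1)/(k_1 L₀) = 1 − 4.39×1.200/(0.230×32.3) = 0.2909, so
t_c = ln(6.217 × 0.2909) / 1.200 = 0.5925 / 1.200 = 0.4938 d.
D_c = (k_1/k_2) L₀ e^(−k_1 t_c) = (0.230/1.43) × 32.3 × e^(−0.230×0.4938) = 0.1608 × 32.3 × 0.8926 = 4.637 mg/L.
Minimum DO = C_s − D_c = 9.41 − 4.637 = 4.773 mg/L.
x_c = v t_c = 0.409 m/s × 0.4938 d × 86400 s/d = 17450 m ≈ 17.4 km.

t_c ≈ 0.494 d; D_c ≈ 4.64 mg/L; min DO ≈ 4.77 mg/L; x_c ≈ 17.4 km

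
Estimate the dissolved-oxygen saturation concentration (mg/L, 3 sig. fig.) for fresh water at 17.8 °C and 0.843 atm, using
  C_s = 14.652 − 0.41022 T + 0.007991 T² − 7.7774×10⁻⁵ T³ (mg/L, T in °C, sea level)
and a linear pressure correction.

C_s ≈ 7.96 mg/L

At sea level: C_s = 14.652 − 0.41022×17.8 + 0.007991×17.8² − 7.7774×10⁻⁵×17.8³ = 9.443 mg/L.
Pressure correction: C_s' = 9.443 × 0.843 = 7.961 mg/L.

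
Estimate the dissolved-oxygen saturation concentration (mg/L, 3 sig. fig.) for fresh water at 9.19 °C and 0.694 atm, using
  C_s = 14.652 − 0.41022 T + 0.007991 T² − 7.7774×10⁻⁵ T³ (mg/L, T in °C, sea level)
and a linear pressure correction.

C_s ≈ 7.98 mg/L

At sea level: C_s = 14.652 − 0.41022×9.19 + 0.007991×9.19² − 7.7774×10⁻⁵×9.19³ = 11.50 mg/L.
Pressure correction: C_s' = 11.50 × 0.694 = 7.979 mg/L.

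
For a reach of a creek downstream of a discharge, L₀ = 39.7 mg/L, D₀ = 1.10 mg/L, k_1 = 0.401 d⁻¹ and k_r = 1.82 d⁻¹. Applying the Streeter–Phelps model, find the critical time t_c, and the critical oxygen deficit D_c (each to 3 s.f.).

t_c ≈ 0.993 d; D_c ≈ 5.87 mg/L

With k_r/k_1 = 4.539 and 1 − D₀(k_r−k_1)/(k_1 L₀) = 0.9020,
t_c = ln(4.539 × 0.9020) / (1.82 − 0.401) = ln(4.094) / 1.419 = 1.409/1.419 = 0.9933 d.
L(t_c) = L₀ e^(−k_1 t_c) = 39.7 × 0.6715 = 26.66 mg/L, and at the critical point k_r D_c = k_1 L, so D_c = (0.401/1.82) × 26.66 = 5.873 mg/L.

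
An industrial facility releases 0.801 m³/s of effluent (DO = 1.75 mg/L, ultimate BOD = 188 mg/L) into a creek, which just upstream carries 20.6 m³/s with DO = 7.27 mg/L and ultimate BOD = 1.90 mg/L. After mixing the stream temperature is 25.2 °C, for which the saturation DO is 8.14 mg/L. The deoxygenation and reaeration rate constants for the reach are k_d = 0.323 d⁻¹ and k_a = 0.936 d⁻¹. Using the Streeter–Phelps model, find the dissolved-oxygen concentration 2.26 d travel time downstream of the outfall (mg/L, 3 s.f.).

DO ≈ 6.32 mg/L

Mixed DO = (20.6×7.27 + 0.801×1.75)/(20.6+0.801) = 151.2/21.40 = 7.063 mg/L.
Mixed L₀ = (20.6×1.90 + 0.801×188)/(21.40) = 189.7/21.40 = 8.865 mg/L.
Initial deficit D₀ = C_s − DO₀ = 8.14 − 7.063 = 1.077 mg/L.
D(2.26) = [0.323×8.865/(0.936−0.323)](e^(−0.323×2.26) − e^(−0.936×2.26)) + 1.077 e^(−0.936×2.26)
= 4.671 × (0.4819 − 0.1206) + 1.077 × 0.1206 = 1.818 mg/L.
DO = 8.14 − 1.818 = 6.322 mg/L.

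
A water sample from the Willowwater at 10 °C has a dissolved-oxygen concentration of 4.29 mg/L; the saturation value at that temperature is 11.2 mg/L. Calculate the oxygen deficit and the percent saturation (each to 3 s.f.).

D = C_s − C = 11.2 − 4.29 = 6.91 mg/L.
% saturation = 4.29/11.2 × 100 = 38.3 %.

D ≈ 6.91 mg/L; 38.3 % saturation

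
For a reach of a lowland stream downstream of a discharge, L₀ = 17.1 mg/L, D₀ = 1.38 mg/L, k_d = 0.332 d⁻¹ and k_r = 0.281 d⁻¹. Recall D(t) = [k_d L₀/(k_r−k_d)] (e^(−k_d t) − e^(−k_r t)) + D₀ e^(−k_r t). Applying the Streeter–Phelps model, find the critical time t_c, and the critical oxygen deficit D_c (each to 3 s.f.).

t_c ≈ 3.03 d; D_c ≈ 7.39 mg/L

With k_r/k_d = 0.8464 and 1 − D₀(k_r−k_d)/(k_d L₀) = 1.012,
t_c = ln(0.8464 × 1.012) / (0.281 − 0.332) = ln(0.8569) / -0.05100 = -0.1545/-0.05100 = 3.029 d.
D_c = (k_d/k_r) L₀ e^(−k_d t_c) = (0.332/0.281) × 17.1 × e^(−0.332×3.029) = 1.181 × 17.1 × 0.3659 = 7.392 mg/L.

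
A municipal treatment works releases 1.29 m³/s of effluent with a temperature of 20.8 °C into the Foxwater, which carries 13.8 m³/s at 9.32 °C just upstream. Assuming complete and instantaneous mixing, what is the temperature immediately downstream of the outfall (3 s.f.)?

Flow-weighted mixing: C = (Q_r C_r + Q_w C_w)/(Q_r + Q_w)
= (13.8×9.32 + 1.29×20.8)/(13.8 + 1.29) = 155.4/15.09 = 10.30 °C.

10.3 °C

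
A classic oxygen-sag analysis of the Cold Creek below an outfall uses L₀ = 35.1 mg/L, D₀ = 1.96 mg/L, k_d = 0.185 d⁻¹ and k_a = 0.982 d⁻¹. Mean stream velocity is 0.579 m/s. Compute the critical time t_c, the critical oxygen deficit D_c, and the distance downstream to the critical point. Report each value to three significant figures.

t_c = [1/(k_a−k_d)] ln[(k_a/k_d)(1 − D₀(k_a−k_d)/(k_d L₀))]
= [1/(0.982−0.185)] ln[(0.982/0.185)(1 − 1.96×0.7970/(0.185×35.1))]
= (1/0.7970) ln[5.308 × 0.7594] = 1.255 × ln(4.031) = 1.255 × 1.394 = 1.749 d.
L(t_c) = L₀ e^(−k_d t_c) = 35.1 × 0.7235 = 25.40 mg/L, and at the critical point k_a D_c = k_d L, so D_c = (0.185/0.982) × 25.40 = 4.784 mg/L.
x_c = v t_c = 0.579 m/s × 1.749 d × 86400 s/d = 87500 m ≈ 87.5 km.

t_c ≈ 1.75 d; D_c ≈ 4.78 mg/L; x_c ≈ 87.5 km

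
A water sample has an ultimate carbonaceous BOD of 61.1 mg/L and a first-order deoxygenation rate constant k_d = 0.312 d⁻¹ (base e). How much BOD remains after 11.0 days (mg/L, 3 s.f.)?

L ≈ 1.97 mg/L

L_t = L₀ e^(−k_d t) = 61.1 × e^(−0.312×11.0) = 61.1 × 0.03232 = 1.975 mg/L.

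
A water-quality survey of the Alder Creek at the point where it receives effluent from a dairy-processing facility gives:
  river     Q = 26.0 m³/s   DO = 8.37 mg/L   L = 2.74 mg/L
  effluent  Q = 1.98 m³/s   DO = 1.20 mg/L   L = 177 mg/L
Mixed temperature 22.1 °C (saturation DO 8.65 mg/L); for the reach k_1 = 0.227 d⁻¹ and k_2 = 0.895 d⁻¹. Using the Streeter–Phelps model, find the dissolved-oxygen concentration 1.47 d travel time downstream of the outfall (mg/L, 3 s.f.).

DO ≈ 6.14 mg/L

Mixed DO = (26.0×8.37 + 1.98×1.20)/(26.0+1.98) = 220.0/27.98 = 7.863 mg/L.
Mixed L₀ = (26.0×2.74 + 1.98×177)/(27.98) = 421.7/27.98 = 15.07 mg/L.
Initial deficit D₀ = C_s − DO₀ = 8.65 − 7.863 = 0.7874 mg/L.
D(1.47) = [0.227×15.07/(0.895−0.227)](e^(−0.227×1.47) − e^(−0.895×1.47)) + 0.7874 e^(−0.895×1.47)
= 5.122 × (0.7163 − 0.2683) + 0.7874 × 0.2683 = 2.506 mg/L.
DO = 8.65 − 2.506 = 6.144 mg/L.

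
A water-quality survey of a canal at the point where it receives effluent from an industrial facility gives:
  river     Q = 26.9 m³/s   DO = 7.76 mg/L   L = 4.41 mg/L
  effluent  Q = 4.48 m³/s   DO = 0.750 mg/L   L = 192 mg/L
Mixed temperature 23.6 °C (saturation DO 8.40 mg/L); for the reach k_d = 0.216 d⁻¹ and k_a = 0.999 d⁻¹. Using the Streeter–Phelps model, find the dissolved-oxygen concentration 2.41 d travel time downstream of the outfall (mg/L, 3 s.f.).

Mixed DO = (26.9×7.76 + 4.48×0.750)/(26.9+4.48) = 212.1/31.38 = 6.759 mg/L.
Mixed L₀ = (26.9×4.41 + 4.48×192)/(31.38) = 978.8/31.38 = 31.19 mg/L.
Initial deficit D₀ = C_s − DO₀ = 8.40 − 6.759 = 1.641 mg/L.
D(2.41) = [0.216×31.19/(0.999−0.216)](e^(−0.216×2.41) − e^(−0.999×2.41)) + 1.641 e^(−0.999×2.41)
= 8.605 × (0.5942 − 0.09003) + 1.641 × 0.09003 = 4.486 mg/L.
DO = 8.40 − 4.486 = 3.914 mg/L.

DO ≈ 3.91 mg/L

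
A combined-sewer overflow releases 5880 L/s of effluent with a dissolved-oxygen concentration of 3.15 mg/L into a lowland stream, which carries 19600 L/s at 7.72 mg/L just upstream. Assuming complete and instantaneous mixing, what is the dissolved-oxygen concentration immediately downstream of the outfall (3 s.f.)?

6.67 mg/L

Flow-weighted mixing: C = (Q_r C_r + Q_w C_w)/(Q_r + Q_w)
= (19600×7.72 + 5880×3.15)/(19600 + 5880) = 169800/25480 = 6.665 mg/L.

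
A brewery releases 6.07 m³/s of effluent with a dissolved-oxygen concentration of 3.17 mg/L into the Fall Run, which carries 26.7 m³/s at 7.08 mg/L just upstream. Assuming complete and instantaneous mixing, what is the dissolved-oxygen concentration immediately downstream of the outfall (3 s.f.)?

6.36 mg/L

Flow-weighted mixing: C = (Q_r C_r + Q_w C_w)/(Q_r + Q_w)
= (26.7×7.08 + 6.07×3.17)/(26.7 + 6.07) = 208.3/32.77 = 6.356 mg/L.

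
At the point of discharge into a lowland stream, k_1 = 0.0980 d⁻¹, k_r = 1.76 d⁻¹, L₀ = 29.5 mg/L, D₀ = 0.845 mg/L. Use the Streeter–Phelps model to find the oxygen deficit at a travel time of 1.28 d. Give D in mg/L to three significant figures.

k_1 L₀/(k_r−k_1) = 0.0980×29.5/(1.76−0.0980) = 2.891/1.662 = 1.739 mg/L.
e^(−k_1 t) = e^(−0.0980×1.280) = 0.8821; e^(−k_r t) = e^(−1.76×1.280) = 0.1051.
D = 1.739 × (0.8821 − 0.1051) + 0.845 × 0.1051 = 1.352 + 0.08881 = 1.440 mg/L.

D ≈ 1.44 mg/L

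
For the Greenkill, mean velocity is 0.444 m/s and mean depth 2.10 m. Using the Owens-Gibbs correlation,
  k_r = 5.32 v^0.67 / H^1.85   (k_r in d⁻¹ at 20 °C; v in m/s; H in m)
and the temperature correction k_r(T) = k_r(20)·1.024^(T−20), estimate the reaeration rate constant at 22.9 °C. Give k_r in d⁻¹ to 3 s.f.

k_r ≈ 0.838 d⁻¹

k_r(20) = 5.32 × 0.444^0.67 / 2.10^1.85 = 5.32 × 0.5804 / 3.946 = 0.7826 d⁻¹.
k_r(22.9) = 0.7826 × 1.024^(22.9−20) = 0.7826 × 1.071 = 0.8383 d⁻¹.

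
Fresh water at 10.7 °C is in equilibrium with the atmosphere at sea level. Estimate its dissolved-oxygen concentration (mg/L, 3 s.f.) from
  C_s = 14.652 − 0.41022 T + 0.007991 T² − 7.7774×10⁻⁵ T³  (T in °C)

C_s = 14.652 − 0.41022×10.7 + 0.007991×10.7² − 7.7774×10⁻⁵×10.7³ = 11.08 mg/L.

C_s ≈ 11.1 mg/L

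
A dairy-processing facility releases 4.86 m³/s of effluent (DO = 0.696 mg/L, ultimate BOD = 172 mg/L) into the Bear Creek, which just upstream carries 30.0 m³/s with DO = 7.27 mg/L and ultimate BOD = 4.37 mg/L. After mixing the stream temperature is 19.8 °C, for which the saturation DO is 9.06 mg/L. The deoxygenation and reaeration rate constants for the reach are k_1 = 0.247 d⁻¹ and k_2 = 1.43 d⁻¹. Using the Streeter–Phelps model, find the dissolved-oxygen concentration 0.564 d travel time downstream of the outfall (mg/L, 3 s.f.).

DO ≈ 5.40 mg/L

Mixed DO = (30.0×7.27 + 4.86×0.696)/(30.0+4.86) = 221.5/34.86 = 6.353 mg/L.
Mixed L₀ = (30.0×4.37 + 4.86×172)/(34.86) = 967.0/34.86 = 27.74 mg/L.
Initial deficit D₀ = C_s − DO₀ = 9.06 − 6.353 = 2.707 mg/L.
D(0.564) = [0.247×27.74/(1.43−0.247)](e^(−0.247×0.564) − e^(−1.43×0.564)) + 2.707 e^(−1.43×0.564)
= 5.792 × (0.8700 − 0.4464) + 2.707 × 0.4464 = 3.661 mg/L.
DO = 9.06 − 3.661 = 5.399 mg/L.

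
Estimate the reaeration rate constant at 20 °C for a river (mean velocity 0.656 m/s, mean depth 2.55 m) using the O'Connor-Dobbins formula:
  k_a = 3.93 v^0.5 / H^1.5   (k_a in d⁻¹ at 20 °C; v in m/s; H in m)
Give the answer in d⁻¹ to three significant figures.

k_a ≈ 0.782 d⁻¹

k_a = 3.93 × 0.656^0.5 / 2.55^1.5 = 3.93 × 0.8099 / 4.072 = 0.7817 d⁻¹.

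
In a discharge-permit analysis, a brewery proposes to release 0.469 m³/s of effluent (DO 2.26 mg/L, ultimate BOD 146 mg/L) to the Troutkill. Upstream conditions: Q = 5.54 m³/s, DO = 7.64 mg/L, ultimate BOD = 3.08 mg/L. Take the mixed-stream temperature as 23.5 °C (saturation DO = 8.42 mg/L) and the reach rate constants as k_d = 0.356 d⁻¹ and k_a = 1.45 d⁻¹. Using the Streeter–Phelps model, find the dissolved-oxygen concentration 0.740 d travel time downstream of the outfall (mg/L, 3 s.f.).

Mixed DO = (5.54×7.64 + 0.469×2.26)/(5.54+0.469) = 43.39/6.009 = 7.220 mg/L.
Mixed L₀ = (5.54×3.08 + 0.469×146)/(6.009) = 85.54/6.009 = 14.23 mg/L.
Initial deficit D₀ = C_s − DO₀ = 8.42 − 7.220 = 1.200 mg/L.
D(0.740) = [0.356×14.23/(1.45−0.356)](e^(−0.356×0.740) − e^(−1.45×0.740)) + 1.200 e^(−1.45×0.740)
= 4.632 × (0.7684 − 0.3420) + 1.200 × 0.3420 = 2.386 mg/L.
DO = 8.42 − 2.386 = 6.034 mg/L.

DO ≈ 6.03 mg/L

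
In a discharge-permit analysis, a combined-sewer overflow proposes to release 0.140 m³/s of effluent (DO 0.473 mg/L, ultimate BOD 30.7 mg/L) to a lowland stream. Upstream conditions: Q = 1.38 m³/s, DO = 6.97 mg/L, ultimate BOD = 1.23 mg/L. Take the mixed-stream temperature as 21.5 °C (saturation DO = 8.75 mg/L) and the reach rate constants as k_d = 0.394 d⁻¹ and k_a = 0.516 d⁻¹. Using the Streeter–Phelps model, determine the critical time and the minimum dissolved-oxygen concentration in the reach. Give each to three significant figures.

Mixed DO = (1.38×6.97 + 0.140×0.473)/(1.38+0.140) = 9.685/1.520 = 6.372 mg/L.
Mixed L₀ = (1.38×1.23 + 0.140×30.7)/(1.520) = 5.995/1.520 = 3.944 mg/L.
Initial deficit D₀ = C_s − DO₀ = 8.75 − 6.372 = 2.378 mg/L.
t_c = (1/0.1220) ln[(0.516/0.394)(1 − 2.378×0.1220/(0.394×3.944))] = 8.197 × ln(1.065) = 0.5171 d.
D_c = (0.394/0.516) × 3.944 × e^(−0.394×0.5171) = 0.7636 × 3.944 × 0.8157 = 2.457 mg/L.
Minimum DO = 8.75 − 2.457 = 6.293 mg/L.

t_c ≈ 0.517 d; minimum DO ≈ 6.29 mg/L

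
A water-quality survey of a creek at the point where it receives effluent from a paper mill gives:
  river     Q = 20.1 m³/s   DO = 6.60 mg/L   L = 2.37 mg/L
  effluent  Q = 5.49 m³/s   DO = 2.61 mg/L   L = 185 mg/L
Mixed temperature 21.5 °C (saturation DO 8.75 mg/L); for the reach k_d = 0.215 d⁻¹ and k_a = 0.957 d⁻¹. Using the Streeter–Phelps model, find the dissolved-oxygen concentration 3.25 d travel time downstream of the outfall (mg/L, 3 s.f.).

Mixed DO = (20.1×6.60 + 5.49×2.61)/(20.1+5.49) = 147.0/25.59 = 5.744 mg/L.
Mixed L₀ = (20.1×2.37 + 5.49×185)/(25.59) = 1063/25.59 = 41.55 mg/L.
Initial deficit D₀ = C_s − DO₀ = 8.75 − 5.744 = 3.006 mg/L.
D(3.25) = [0.215×41.55/(0.957−0.215)](e^(−0.215×3.25) − e^(−0.957×3.25)) + 3.006 e^(−0.957×3.25)
= 12.04 × (0.4972 − 0.04459) + 3.006 × 0.04459 = 5.583 mg/L.
DO = 8.75 − 5.583 = 3.167 mg/L.

DO ≈ 3.17 mg/L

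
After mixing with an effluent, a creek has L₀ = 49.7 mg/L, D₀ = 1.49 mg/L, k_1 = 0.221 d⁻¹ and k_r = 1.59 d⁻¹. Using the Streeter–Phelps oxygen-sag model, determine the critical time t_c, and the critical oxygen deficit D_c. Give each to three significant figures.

t_c = [1/(k_r−k_1)] ln[(k_r/k_1)(1 − D₀(k_r−k_1)/(k_1 L₀))]
= [1/(1.59−0.221)] ln[(1.59/0.221)(1 − 1.49×1.369/(0.221×49.7))]
= (1/1.369) ln[7.195 × 0.8143] = 0.7305 × ln(5.858) = 0.7305 × 1.768 = 1.291 d.
D_c = (k_1/k_r) L₀ e^(−k_1 t_c) = (0.221/1.59) × 49.7 × e^(−0.221×1.291) = 0.1390 × 49.7 × 0.7517 = 5.193 mg/L.

t_c ≈ 1.29 d; D_c ≈ 5.19 mg/L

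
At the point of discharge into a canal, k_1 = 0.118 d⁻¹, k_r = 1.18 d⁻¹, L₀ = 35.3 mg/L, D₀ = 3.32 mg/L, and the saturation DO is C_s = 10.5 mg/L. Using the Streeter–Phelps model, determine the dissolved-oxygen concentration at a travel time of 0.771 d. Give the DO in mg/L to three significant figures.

DO ≈ 7.16 mg/L

k_1 L₀/(k_r−k_1) = 0.118×35.3/(1.18−0.118) = 4.165/1.062 = 3.922 mg/L.
e^(−k_1 t) = e^(−0.118×0.7710) = 0.9130; e^(−k_r t) = e^(−1.18×0.7710) = 0.4026.
D = 3.922 × (0.9130 − 0.4026) + 3.32 × 0.4026 = 2.002 + 1.337 = 3.339 mg/L.
DO = C_s − D = 10.5 − 3.339 = 7.161 mg/L.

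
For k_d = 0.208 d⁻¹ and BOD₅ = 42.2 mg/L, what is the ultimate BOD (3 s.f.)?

BOD₅ = L₀(1 − e^(−5k_d)) ⇒ L₀ = BOD₅ / (1 − e^(−5×0.208))
= 42.2 / (1 − 0.3535) = 42.2 / 0.6465 = 65.27 mg/L.

L₀ ≈ 65.3 mg/L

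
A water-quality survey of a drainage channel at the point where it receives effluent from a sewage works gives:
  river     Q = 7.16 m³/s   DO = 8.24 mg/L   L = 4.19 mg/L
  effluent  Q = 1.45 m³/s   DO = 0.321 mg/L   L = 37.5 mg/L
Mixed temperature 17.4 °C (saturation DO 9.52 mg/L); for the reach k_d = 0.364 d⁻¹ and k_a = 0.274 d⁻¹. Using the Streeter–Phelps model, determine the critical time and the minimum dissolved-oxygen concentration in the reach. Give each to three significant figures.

t_c ≈ 2.45 d; minimum DO ≈ 4.18 mg/L

Mixed DO = (7.16×8.24 + 1.45×0.321)/(7.16+1.45) = 59.46/8.610 = 6.906 mg/L.
Mixed L₀ = (7.16×4.19 + 1.45×37.5)/(8.610) = 84.38/8.610 = 9.800 mg/L.
Initial deficit D₀ = C_s − DO₀ = 9.52 − 6.906 = 2.614 mg/L.
t_c = (1/-0.09000) ln[(0.274/0.364)(1 − 2.614×-0.09000/(0.364×9.800))] = -11.11 × ln(0.8024) = 2.446 d.
D_c = (0.364/0.274) × 9.800 × e^(−0.364×2.446) = 1.328 × 9.800 × 0.4105 = 5.344 mg/L.
Minimum DO = 9.52 − 5.344 = 4.176 mg/L.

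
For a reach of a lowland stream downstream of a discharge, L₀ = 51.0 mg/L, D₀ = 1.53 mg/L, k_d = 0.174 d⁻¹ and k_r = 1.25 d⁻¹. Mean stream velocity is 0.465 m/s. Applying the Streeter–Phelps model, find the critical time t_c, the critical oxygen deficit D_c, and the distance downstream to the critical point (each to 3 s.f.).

t_c ≈ 1.64 d; D_c ≈ 5.34 mg/L; x_c ≈ 66.0 km

t_c = [1/(k_r−k_d)] ln[(k_r/k_d)(1 − D₀(k_r−k_d)/(k_d L₀))]
= [1/(1.25−0.174)] ln[(1.25/0.174)(1 − 1.53×1.076/(0.174×51.0))]
= (1/1.076) ln[7.184 × 0.8145] = 0.9294 × ln(5.851) = 0.9294 × 1.767 = 1.642 d.
D_c = (k_d/k_r) L₀ e^(−k_d t_c) = (0.174/1.25) × 51.0 × e^(−0.174×1.642) = 0.1392 × 51.0 × 0.7515 = 5.335 mg/L.
x_c = v t_c = 0.465 m/s × 1.642 d × 86400 s/d = 65960 m ≈ 66.0 km.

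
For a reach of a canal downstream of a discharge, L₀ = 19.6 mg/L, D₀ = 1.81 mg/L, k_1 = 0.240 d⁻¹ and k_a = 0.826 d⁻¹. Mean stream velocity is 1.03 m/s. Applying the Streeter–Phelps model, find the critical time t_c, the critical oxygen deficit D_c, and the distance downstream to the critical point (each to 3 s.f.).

t_c = [1/(k_a−k_1)] ln[(k_a/k_1)(1 − D₀(k_a−k_1)/(k_1 L₀))]
= [1/(0.826−0.240)] ln[(0.826/0.240)(1 − 1.81×0.5860/(0.240×19.6))]
= (1/0.5860) ln[3.442 × 0.7745] = 1.706 × ln(2.666) = 1.706 × 0.9804 = 1.673 d.
D_c = (k_1/k_a) L₀ e^(−k_1 t_c) = (0.240/0.826) × 19.6 × e^(−0.240×1.673) = 0.2906 × 19.6 × 0.6693 = 3.812 mg/L.
x_c = v t_c = 1.03 m/s × 1.673 d × 86400 s/d = 148900 m ≈ 149 km.

t_c ≈ 1.67 d; D_c ≈ 3.81 mg/L; x_c ≈ 149 km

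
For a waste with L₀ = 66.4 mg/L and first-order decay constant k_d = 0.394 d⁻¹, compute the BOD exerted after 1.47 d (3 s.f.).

y_t = L₀(1 − e^(−k_d t)) = 66.4 × (1 − e^(−0.394×1.47))
= 66.4 × (1 − 0.5604) = 66.4 × 0.4396 = 29.19 mg/L.

y ≈ 29.2 mg/L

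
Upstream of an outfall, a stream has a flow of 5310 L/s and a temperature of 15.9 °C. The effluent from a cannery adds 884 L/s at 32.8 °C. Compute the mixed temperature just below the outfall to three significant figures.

Flow-weighted mixing: C = (Q_r C_r + Q_w C_w)/(Q_r + Q_w)
= (5310×15.9 + 884×32.8)/(5310 + 884) = 113400/6194 = 18.31 °C.

18.3 °C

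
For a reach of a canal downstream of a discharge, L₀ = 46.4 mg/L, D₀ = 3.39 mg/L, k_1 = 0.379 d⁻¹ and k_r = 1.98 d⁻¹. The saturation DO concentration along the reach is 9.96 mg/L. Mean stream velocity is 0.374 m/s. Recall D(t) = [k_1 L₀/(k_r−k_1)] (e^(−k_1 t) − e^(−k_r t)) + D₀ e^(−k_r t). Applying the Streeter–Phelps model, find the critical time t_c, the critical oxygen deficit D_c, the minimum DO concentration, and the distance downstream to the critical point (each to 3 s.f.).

t_c = [1/(k_r−k_1)] ln[(k_r/k_1)(1 − D₀(k_r−k_1)/(k_1 L₀))]
= [1/(1.98−0.379)] ln[(1.98/0.379)(1 − 3.39×1.601/(0.379×46.4))]
= (1/1.601) ln[5.224 × 0.6914] = 0.6246 × ln(3.612) = 0.6246 × 1.284 = 0.8021 d.
L(t_c) = L₀ e^(−k_1 t_c) = 46.4 × 0.7379 = 34.24 mg/L, and at the critical point k_r D_c = k_1 L, so D_c = (0.379/1.98) × 34.24 = 6.553 mg/L.
Minimum DO = C_s − D_c = 9.96 − 6.553 = 3.407 mg/L.
x_c = v t_c = 0.374 m/s × 0.8021 d × 86400 s/d = 25920 m ≈ 25.9 km.

t_c ≈ 0.802 d; D_c ≈ 6.55 mg/L; min DO ≈ 3.41 mg/L; x_c ≈ 25.9 km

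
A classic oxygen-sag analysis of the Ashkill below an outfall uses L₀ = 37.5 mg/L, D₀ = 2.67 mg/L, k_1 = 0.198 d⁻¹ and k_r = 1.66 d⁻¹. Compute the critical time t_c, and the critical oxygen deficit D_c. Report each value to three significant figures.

With k_r/k_1 = 8.384 and 1 − D₀(k_r−k_1)/(k_1 L₀) = 0.4743,
t_c = ln(8.384 × 0.4743) / (1.66 − 0.198) = ln(3.976) / 1.462 = 1.380/1.462 = 0.9441 d.
D_c = (k_1/k_r) L₀ e^(−k_1 t_c) = (0.198/1.66) × 37.5 × e^(−0.198×0.9441) = 0.1193 × 37.5 × 0.8295 = 3.710 mg/L.

t_c ≈ 0.944 d; D_c ≈ 3.71 mg/L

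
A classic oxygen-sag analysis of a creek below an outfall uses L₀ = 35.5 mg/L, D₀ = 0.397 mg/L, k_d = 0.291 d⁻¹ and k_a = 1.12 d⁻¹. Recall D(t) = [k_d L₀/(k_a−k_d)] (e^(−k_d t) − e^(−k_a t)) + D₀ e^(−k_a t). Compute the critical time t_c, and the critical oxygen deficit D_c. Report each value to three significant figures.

t_c ≈ 1.59 d; D_c ≈ 5.81 mg/L

t_c = [1/(k_a−k_d)] ln[(k_a/k_d)(1 − D₀(k_a−k_d)/(k_d L₀))]
= [1/(1.12−0.291)] ln[(1.12/0.291)(1 − 0.397×0.8290/(0.291×35.5))]
= (1/0.8290) ln[3.849 × 0.9681] = 1.206 × ln(3.726) = 1.206 × 1.315 = 1.587 d.
L(t_c) = L₀ e^(−k_d t_c) = 35.5 × 0.6302 = 22.37 mg/L, and at the critical point k_a D_c = k_d L, so D_c = (0.291/1.12) × 22.37 = 5.813 mg/L.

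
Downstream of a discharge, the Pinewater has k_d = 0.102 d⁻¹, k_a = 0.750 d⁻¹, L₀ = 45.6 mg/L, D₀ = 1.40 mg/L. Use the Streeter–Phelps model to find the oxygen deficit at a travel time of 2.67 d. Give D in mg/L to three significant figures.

k_d L₀/(k_a−k_d) = 0.102×45.6/(0.750−0.102) = 4.651/0.6480 = 7.178 mg/L.
e^(−k_d t) = e^(−0.102×2.670) = 0.7616; e^(−k_a t) = e^(−0.750×2.670) = 0.1350.
D = 7.178 × (0.7616 − 0.1350) + 1.40 × 0.1350 = 4.498 + 0.1890 = 4.687 mg/L.

D ≈ 4.69 mg/L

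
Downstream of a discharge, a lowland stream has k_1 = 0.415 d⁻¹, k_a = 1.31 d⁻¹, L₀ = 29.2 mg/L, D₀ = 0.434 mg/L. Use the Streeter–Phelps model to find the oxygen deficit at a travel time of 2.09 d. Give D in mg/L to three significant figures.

k_1 L₀/(k_a−k_1) = 0.415×29.2/(1.31−0.415) = 12.12/0.8950 = 13.54 mg/L.
e^(−k_1 t) = e^(−0.415×2.090) = 0.4201; e^(−k_a t) = e^(−1.31×2.090) = 0.06471.
D = 13.54 × (0.4201 − 0.06471) + 0.434 × 0.06471 = 4.811 + 0.02808 = 4.839 mg/L.

D ≈ 4.84 mg/L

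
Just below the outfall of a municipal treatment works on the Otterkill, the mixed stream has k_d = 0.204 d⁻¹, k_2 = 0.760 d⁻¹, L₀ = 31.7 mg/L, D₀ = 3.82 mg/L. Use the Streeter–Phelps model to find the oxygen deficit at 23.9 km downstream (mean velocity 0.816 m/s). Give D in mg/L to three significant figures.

Travel time t = x/v = 23.9 km / (0.816 m/s) = 23900 m / 0.816 m/s = 29290 s = 0.3390 d.
k_d L₀/(k_2−k_d) = 0.204×31.7/(0.760−0.204) = 6.467/0.5560 = 11.63 mg/L.
e^(−k_d t) = e^(−0.204×0.3390) = 0.9332; e^(−k_2 t) = e^(−0.760×0.3390) = 0.7729.
D = 11.63 × (0.9332 − 0.7729) + 3.82 × 0.7729 = 1.865 + 2.952 = 4.817 mg/L.

D ≈ 4.82 mg/L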